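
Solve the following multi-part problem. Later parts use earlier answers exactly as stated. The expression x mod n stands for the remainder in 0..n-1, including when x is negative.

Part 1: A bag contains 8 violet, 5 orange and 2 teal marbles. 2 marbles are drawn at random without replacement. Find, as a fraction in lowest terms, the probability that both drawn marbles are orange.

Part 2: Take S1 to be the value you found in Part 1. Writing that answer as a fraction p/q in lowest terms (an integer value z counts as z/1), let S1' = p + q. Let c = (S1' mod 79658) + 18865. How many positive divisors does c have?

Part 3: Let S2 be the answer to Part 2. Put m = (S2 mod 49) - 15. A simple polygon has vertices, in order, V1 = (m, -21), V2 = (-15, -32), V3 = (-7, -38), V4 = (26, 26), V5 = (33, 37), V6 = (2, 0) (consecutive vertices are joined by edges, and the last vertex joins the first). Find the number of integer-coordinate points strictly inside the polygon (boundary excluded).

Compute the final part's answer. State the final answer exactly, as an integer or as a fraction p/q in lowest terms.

394

Part 1: total draws C(15,2) = 105; favorable C(5,2) = 10; P = 2/21; answer 2/21
Part 2: S1 = 2/21; threaded value p + q = 23; c = 18888; 18888 = 2^3 * 3 * 787; number of divisors = (3+1) * (1+1) * (1+1) = 16; answer 16
Part 3: S2 = 16; m = 1; cross terms: (1*-32 - -15*-21)=-347, (-15*-38 - -7*-32)=346, (-7*26 - 26*-38)=806, (26*37 - 33*26)=104, (33*0 - 2*37)=-74, (2*-21 - 1*0)=-42; twice the area = |793| = 793; area = 793/2; boundary points = 1 + 2 + 1 + 1 + 1 + 1 = 7; strictly interior points = area - boundary/2 + 1 = 394; answer 394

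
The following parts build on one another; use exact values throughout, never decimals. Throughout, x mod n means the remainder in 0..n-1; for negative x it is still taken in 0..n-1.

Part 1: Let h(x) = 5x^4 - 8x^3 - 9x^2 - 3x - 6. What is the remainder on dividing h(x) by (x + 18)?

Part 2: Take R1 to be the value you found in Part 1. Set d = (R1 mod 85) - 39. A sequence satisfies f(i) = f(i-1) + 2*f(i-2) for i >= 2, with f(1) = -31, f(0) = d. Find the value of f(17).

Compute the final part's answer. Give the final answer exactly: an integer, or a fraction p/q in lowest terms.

Part 1: remainder = value at the root: 5*(-18)^4 - 8*(-18)^3 - 9*(-18)^2 - 3*(-18)^1 - 6 = (524880) + (46656) + (-2916) + (54) + (-6) = 568668; answer 568668
Part 2: R1 = 568668; d = -21; f(2) = 1*(-31) + 2*(-21) = -73; iterating: f(2)=-73, f(3)=-135, f(4)=-281, f(5)=-551, f(6)=-1113, f(7)=-2215, f(8)=-4441, f(9)=-8871, f(10)=-17753, f(11)=-35495, f(12)=-71001, f(13)=-141991, f(14)=-283993, f(15)=-567975, f(16)=-1135961, f(17)=-2271911; answer -2271911

-2271911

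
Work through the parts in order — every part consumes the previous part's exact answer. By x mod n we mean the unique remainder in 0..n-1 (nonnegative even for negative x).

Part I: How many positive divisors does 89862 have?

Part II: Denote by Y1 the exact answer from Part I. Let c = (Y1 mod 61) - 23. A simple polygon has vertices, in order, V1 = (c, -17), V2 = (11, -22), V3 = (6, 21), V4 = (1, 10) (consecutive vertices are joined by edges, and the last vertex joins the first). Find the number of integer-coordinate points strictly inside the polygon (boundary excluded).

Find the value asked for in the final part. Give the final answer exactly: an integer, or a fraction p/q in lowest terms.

Part I: 89862 = 2 * 3 * 17 * 881; number of divisors = (1+1) * (1+1) * (1+1) * (1+1) = 16; answer 16
Part II: Y1 = 16; c = -7; cross terms: (-7*-22 - 11*-17)=341, (11*21 - 6*-22)=363, (6*10 - 1*21)=39, (1*-17 - -7*10)=53; twice the area = |796| = 796; area = 398; boundary points = 1 + 1 + 1 + 1 = 4; strictly interior points = area - boundary/2 + 1 = 397; answer 397

397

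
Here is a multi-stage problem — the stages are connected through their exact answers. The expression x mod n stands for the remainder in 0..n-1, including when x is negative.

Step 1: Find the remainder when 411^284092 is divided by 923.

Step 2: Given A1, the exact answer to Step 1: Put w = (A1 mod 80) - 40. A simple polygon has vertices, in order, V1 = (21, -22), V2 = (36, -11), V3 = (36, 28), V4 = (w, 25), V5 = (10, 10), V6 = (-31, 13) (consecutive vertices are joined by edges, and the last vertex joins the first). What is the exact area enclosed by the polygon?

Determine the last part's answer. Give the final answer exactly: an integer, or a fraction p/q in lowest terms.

Step 1: squarings mod 923: 411^1=411, 411^2=12, 411^4=144, 411^8=430, 411^16=300, 411^32=469, 411^64=287, 411^128=222, 411^256=365, 411^512=313, 411^1024=131, 411^2048=547, 411^4096=157, 411^8192=651, 411^16384=144, 411^32768=430, 411^65536=300, 411^131072=469, 411^262144=287; 411^284092 = 411^4 * 411^8 * 411^16 * 411^32 * 411^128 * 411^256 * 411^1024 * 411^4096 * 411^16384 * 411^262144 = 469 (mod 923); answer 469
Step 2: A1 = 469; w = 29; cross terms: (21*-11 - 36*-22)=561, (36*28 - 36*-11)=1404, (36*25 - 29*28)=88, (29*10 - 10*25)=40, (10*13 - -31*10)=440, (-31*-22 - 21*13)=409; twice the area = |2942| = 2942; area = 1471; answer 1471

1471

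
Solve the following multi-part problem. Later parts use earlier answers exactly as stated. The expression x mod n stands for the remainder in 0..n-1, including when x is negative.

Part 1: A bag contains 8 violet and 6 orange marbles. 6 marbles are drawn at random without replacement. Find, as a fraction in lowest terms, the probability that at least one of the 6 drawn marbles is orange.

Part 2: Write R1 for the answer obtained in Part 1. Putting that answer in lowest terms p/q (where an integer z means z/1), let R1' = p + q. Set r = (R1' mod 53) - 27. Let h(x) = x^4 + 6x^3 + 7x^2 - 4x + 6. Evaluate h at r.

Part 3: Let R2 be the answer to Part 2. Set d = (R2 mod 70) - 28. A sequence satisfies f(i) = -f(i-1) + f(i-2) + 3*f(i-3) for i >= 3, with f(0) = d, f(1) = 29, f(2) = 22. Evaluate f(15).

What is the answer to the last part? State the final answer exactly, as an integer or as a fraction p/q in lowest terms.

4499

Part 1: total draws C(14,6) = 3003; complement C(8,6) = 28; favorable 3003 - 28 = 2975; P = 425/429; answer 425/429
Part 2: R1 = 425/429; threaded value p + q = 854; r = -21; 1*(-21)^4 + 6*(-21)^3 + 7*(-21)^2 - 4*(-21)^1 + 6 = (194481) + (-55566) + (3087) + (84) + (6) = 142092; answer 142092
Part 3: R2 = 142092; d = 34; f(3) = -1*(22) + 1*(29) + 3*(34) = 109; iterating: f(3)=109, f(4)=0, f(5)=175, f(6)=152, f(7)=23, f(8)=654, f(9)=-175, f(10)=898, f(11)=889, f(12)=-516, f(13)=4099, f(14)=-1948, f(15)=4499; answer 4499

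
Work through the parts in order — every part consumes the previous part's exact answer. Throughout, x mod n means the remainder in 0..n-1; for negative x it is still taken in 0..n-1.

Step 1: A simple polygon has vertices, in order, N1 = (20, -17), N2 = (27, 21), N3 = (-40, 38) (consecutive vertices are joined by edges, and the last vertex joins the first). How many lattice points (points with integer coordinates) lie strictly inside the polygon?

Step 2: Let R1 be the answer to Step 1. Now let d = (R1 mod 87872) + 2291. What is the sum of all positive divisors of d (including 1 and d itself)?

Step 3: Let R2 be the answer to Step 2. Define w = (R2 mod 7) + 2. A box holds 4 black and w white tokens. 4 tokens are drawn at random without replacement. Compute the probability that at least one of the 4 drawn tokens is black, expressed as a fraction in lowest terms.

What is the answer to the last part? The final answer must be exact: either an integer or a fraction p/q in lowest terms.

13/14

Step 1: cross terms: (20*21 - 27*-17)=879, (27*38 - -40*21)=1866, (-40*-17 - 20*38)=-80; twice the area = |2665| = 2665; area = 2665/2; boundary points = 1 + 1 + 5 = 7; strictly interior points = area - boundary/2 + 1 = 1330; answer 1330
Step 2: R1 = 1330; d = 3621; 3621 = 3 * 17 * 71; sigma = (1 + 3) * (1 + 17) * (1 + 71) = 4 * 18 * 72 = 5184; answer 5184
Step 3: R2 = 5184; w = 6; total draws C(10,4) = 210; complement C(6,4) = 15; favorable 210 - 15 = 195; P = 13/14; answer 13/14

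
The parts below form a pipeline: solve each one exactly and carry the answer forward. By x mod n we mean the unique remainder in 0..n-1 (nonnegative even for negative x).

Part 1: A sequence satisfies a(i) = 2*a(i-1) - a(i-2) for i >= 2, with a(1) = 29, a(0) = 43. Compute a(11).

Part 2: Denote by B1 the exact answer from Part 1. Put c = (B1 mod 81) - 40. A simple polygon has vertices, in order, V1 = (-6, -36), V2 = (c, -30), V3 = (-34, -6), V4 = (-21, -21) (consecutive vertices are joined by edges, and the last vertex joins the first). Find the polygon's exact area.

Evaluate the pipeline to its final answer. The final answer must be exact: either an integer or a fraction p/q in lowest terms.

354

Part 1: a(2) = 2*(29) - 1*(43) = 15; iterating: a(2)=15, a(3)=1, a(4)=-13, a(5)=-27, a(6)=-41, a(7)=-55, a(8)=-69, a(9)=-83, a(10)=-97, a(11)=-111; answer -111
Part 2: B1 = -111; c = 11; cross terms: (-6*-30 - 11*-36)=576, (11*-6 - -34*-30)=-1086, (-34*-21 - -21*-6)=588, (-21*-36 - -6*-21)=630; twice the area = |708| = 708; area = 354; answer 354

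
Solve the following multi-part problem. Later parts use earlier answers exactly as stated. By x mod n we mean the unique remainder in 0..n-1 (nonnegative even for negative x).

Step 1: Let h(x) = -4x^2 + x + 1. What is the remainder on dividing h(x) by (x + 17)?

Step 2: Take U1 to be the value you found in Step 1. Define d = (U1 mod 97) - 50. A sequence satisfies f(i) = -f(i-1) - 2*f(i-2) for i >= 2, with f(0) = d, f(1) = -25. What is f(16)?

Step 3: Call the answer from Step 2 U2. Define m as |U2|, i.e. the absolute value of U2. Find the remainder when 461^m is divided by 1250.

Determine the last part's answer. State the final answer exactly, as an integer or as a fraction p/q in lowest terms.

421

Step 1: remainder = value at the root: -4*(-17)^2 + 1*(-17)^1 + 1 = (-1156) + (-17) + (1) = -1172; answer -1172
Step 2: U1 = -1172; d = 39; f(2) = -1*(-25) - 2*(39) = -53; iterating: f(2)=-53, f(3)=103, f(4)=3, f(5)=-209, f(6)=203, f(7)=215, f(8)=-621, f(9)=191, f(10)=1051, f(11)=-1433, f(12)=-669, f(13)=3535, f(14)=-2197, f(15)=-4873, f(16)=9267; answer 9267
Step 3: U2 = 9267; m = 9267; squarings mod 1250: 461^1=461, 461^2=21, 461^4=441, 461^8=731, 461^16=611, 461^32=821, 461^64=291, 461^128=931, 461^256=511, 461^512=1121, 461^1024=391, 461^2048=381, 461^4096=161, 461^8192=921; 461^9267 = 461^1 * 461^2 * 461^16 * 461^32 * 461^1024 * 461^8192 = 421 (mod 1250); answer 421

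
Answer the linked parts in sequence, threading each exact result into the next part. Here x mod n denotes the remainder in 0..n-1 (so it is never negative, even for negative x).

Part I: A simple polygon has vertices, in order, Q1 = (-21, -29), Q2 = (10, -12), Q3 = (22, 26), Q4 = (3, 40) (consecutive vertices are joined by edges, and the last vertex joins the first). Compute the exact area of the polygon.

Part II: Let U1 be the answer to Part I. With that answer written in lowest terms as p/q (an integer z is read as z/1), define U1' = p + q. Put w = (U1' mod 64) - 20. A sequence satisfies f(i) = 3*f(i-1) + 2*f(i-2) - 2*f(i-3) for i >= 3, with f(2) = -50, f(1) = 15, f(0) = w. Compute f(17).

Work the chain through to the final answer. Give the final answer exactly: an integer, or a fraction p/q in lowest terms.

-6430412760

Part I: cross terms: (-21*-12 - 10*-29)=542, (10*26 - 22*-12)=524, (22*40 - 3*26)=802, (3*-29 - -21*40)=753; twice the area = |2621| = 2621; area = 2621/2; answer 2621/2
Part II: U1 = 2621/2; threaded value p + q = 2623; w = 43; f(3) = 3*(-50) + 2*(15) - 2*(43) = -206; iterating: f(3)=-206, f(4)=-748, f(5)=-2556, f(6)=-8752, f(7)=-29872, f(8)=-102008, f(9)=-348264, f(10)=-1189064, f(11)=-4059704, f(12)=-13860712, f(13)=-47323416, f(14)=-161572264, f(15)=-551642200, f(16)=-1883424296, f(17)=-6430412760; answer -6430412760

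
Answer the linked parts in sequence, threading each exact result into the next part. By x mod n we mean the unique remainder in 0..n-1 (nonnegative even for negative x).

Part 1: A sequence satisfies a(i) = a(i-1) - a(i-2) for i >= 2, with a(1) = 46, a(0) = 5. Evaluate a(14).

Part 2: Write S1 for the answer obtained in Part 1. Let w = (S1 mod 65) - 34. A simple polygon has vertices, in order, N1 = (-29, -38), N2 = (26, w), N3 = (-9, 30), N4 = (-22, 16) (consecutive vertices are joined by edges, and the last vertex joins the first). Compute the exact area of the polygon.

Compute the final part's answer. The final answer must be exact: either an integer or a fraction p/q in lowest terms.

Part 1: a(2) = 1*(46) - 1*(5) = 41; iterating: a(2)=41, a(3)=-5, a(4)=-46, a(5)=-41, a(6)=5, a(7)=46, a(8)=41, a(9)=-5, a(10)=-46, a(11)=-41, a(12)=5, a(13)=46, a(14)=41; answer 41
Part 2: S1 = 41; w = 7; cross terms: (-29*7 - 26*-38)=785, (26*30 - -9*7)=843, (-9*16 - -22*30)=516, (-22*-38 - -29*16)=1300; twice the area = |3444| = 3444; area = 1722; answer 1722

1722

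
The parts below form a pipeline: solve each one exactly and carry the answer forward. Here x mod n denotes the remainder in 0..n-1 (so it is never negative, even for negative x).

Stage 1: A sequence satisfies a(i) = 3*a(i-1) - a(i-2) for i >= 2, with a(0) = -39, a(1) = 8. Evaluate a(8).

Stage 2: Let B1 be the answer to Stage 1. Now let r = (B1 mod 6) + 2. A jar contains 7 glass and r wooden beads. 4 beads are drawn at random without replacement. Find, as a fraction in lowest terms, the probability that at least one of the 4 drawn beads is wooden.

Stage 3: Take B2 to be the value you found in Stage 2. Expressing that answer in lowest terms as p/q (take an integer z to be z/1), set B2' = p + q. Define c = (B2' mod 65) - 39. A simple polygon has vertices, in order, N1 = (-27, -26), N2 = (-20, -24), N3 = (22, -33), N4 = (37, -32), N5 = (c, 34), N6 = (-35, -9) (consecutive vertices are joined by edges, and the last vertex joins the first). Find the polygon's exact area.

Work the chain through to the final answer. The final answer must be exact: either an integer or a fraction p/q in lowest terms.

Stage 1: a(2) = 3*(8) - 1*(-39) = 63; iterating: a(2)=63, a(3)=181, a(4)=480, a(5)=1259, a(6)=3297, a(7)=8632, a(8)=22599; answer 22599
Stage 2: B1 = 22599; r = 5; total draws C(12,4) = 495; complement C(7,4) = 35; favorable 495 - 35 = 460; P = 92/99; answer 92/99
Stage 3: B2 = 92/99; threaded value p + q = 191; c = 22; cross terms: (-27*-24 - -20*-26)=128, (-20*-33 - 22*-24)=1188, (22*-32 - 37*-33)=517, (37*34 - 22*-32)=1962, (22*-9 - -35*34)=992, (-35*-26 - -27*-9)=667; twice the area = |5454| = 5454; area = 2727; answer 2727

2727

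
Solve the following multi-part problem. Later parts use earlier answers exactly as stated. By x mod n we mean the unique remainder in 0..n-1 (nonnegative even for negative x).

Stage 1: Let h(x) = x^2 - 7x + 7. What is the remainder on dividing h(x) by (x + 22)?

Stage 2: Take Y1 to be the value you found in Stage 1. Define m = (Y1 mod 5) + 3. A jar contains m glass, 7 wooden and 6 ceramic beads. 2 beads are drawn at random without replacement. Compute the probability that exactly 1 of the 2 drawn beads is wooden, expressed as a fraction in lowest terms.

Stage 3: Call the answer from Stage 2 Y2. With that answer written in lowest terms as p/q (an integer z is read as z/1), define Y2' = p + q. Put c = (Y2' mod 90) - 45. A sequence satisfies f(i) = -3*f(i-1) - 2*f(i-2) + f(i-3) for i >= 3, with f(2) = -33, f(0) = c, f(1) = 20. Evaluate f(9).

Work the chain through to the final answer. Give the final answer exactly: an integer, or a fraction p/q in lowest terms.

-65

Stage 1: remainder = value at the root: 1*(-22)^2 - 7*(-22)^1 + 7 = (484) + (154) + (7) = 645; answer 645
Stage 2: Y1 = 645; m = 3; total draws C(16,2) = 120; favorable C(7,1)*C(9,1) = 63; P = 21/40; answer 21/40
Stage 3: Y2 = 21/40; threaded value p + q = 61; c = 16; f(3) = -3*(-33) - 2*(20) + 1*(16) = 75; iterating: f(3)=75, f(4)=-139, f(5)=234, f(6)=-349, f(7)=440, f(8)=-388, f(9)=-65; answer -65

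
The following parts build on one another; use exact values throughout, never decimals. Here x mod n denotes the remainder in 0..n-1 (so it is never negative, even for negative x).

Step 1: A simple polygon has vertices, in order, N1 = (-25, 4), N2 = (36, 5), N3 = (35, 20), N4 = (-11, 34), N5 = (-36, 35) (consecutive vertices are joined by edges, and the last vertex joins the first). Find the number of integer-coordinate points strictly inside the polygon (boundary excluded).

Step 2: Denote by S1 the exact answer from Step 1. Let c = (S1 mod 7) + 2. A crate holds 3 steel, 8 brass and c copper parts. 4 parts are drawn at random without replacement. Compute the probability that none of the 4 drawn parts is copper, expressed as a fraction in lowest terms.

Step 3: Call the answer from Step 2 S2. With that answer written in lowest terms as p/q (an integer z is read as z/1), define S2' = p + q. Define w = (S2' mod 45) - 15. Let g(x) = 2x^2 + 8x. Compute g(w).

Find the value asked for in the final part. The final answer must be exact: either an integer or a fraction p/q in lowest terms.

192

Step 1: cross terms: (-25*5 - 36*4)=-269, (36*20 - 35*5)=545, (35*34 - -11*20)=1410, (-11*35 - -36*34)=839, (-36*4 - -25*35)=731; twice the area = |3256| = 3256; area = 1628; boundary points = 1 + 1 + 2 + 1 + 1 = 6; strictly interior points = area - boundary/2 + 1 = 1626; answer 1626
Step 2: S1 = 1626; c = 4; total draws C(15,4) = 1365; favorable C(11,4) = 330; P = 22/91; answer 22/91
Step 3: S2 = 22/91; threaded value p + q = 113; w = 8; 2*(8)^2 + 8*(8)^1 = (128) + (64) = 192; answer 192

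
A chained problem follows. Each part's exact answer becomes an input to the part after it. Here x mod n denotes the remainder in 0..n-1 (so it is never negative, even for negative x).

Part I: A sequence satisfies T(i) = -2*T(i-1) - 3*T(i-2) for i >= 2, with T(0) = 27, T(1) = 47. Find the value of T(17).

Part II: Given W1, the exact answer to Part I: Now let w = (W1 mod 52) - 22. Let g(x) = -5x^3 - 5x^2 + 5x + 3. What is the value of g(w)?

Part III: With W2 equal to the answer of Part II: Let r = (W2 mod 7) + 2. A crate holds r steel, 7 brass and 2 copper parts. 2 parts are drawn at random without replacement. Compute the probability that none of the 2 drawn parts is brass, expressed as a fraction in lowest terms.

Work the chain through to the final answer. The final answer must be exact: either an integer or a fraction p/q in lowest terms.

Part I: T(2) = -2*(47) - 3*(27) = -175; iterating: T(2)=-175, T(3)=209, T(4)=107, T(5)=-841, T(6)=1361, T(7)=-199, T(8)=-3685, T(9)=7967, T(10)=-4879, T(11)=-14143, T(12)=42923, T(13)=-43417, T(14)=-41935, T(15)=214121, T(16)=-302437, T(17)=-37489; answer -37489
Part II: W1 = -37489; w = -19; -5*(-19)^3 - 5*(-19)^2 + 5*(-19)^1 + 3 = (34295) + (-1805) + (-95) + (3) = 32398; answer 32398
Part III: W2 = 32398; r = 4; total draws C(13,2) = 78; favorable C(6,2) = 15; P = 5/26; answer 5/26

5/26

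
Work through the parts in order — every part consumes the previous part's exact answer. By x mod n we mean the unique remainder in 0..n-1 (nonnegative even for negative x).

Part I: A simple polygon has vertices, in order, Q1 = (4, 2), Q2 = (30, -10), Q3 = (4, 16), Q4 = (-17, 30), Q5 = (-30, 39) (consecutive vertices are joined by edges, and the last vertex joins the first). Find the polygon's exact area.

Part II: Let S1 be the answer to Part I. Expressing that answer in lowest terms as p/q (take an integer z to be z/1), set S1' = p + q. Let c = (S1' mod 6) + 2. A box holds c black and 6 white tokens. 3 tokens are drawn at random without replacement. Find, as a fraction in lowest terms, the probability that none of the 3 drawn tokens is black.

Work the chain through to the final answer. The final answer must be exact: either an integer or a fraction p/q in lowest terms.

Part I: cross terms: (4*-10 - 30*2)=-100, (30*16 - 4*-10)=520, (4*30 - -17*16)=392, (-17*39 - -30*30)=237, (-30*2 - 4*39)=-216; twice the area = |833| = 833; area = 833/2; answer 833/2
Part II: S1 = 833/2; threaded value p + q = 835; c = 3; total draws C(9,3) = 84; favorable C(6,3) = 20; P = 5/21; answer 5/21

5/21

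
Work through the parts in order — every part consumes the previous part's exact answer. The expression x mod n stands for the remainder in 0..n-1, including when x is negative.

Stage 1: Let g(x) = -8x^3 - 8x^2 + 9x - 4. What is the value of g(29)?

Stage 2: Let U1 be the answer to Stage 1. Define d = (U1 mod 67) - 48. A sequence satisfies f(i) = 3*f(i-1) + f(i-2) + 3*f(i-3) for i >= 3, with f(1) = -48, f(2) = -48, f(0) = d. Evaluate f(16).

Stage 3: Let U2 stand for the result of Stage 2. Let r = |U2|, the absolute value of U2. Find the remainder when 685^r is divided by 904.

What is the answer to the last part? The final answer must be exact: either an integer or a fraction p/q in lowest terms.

Stage 1: -8*(29)^3 - 8*(29)^2 + 9*(29)^1 - 4 = (-195112) + (-6728) + (261) + (-4) = -201583; answer -201583
Stage 2: U1 = -201583; d = -28; f(3) = 3*(-48) + 1*(-48) + 3*(-28) = -276; iterating: f(3)=-276, f(4)=-1020, f(5)=-3480, f(6)=-12288, f(7)=-43404, f(8)=-152940, f(9)=-539088, f(10)=-1900416, f(11)=-6699156, f(12)=-23615148, f(13)=-83245848, f(14)=-293450160, f(15)=-1034441772, f(16)=-3646513020; answer -3646513020
Stage 3: U2 = -3646513020; r = 3646513020; squarings mod 904: 685^1=685, 685^2=49, 685^4=593, 685^8=897, 685^16=49, 685^32=593, 685^64=897, 685^128=49, 685^256=593, 685^512=897, 685^1024=49, 685^2048=593, 685^4096=897, 685^8192=49, 685^16384=593, 685^32768=897, 685^65536=49, 685^131072=593, 685^262144=897, 685^524288=49, 685^1048576=593, 685^2097152=897, 685^4194304=49, 685^8388608=593, 685^16777216=897, 685^33554432=49, 685^67108864=593, 685^134217728=897, 685^268435456=49, 685^536870912=593, 685^1073741824=897, 685^2147483648=49; 685^3646513020 = 685^4 * 685^8 * 685^16 * 685^32 * 685^64 * 685^256 * 685^512 * 685^1024 * 685^2048 * 685^4096 * 685^16384 * 685^65536 * 685^524288 * 685^1048576 * 685^4194304 * 685^16777216 * 685^134217728 * 685^268435456 * 685^1073741824 * 685^2147483648 = 561 (mod 904); answer 561

561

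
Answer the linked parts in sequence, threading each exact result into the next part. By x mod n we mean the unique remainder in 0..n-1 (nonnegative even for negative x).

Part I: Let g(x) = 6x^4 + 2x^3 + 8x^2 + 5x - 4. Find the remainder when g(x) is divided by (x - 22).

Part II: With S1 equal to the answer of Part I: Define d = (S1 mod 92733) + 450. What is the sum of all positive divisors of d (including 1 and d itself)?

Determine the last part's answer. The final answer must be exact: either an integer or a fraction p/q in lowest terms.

48324

Part I: remainder = value at the root: 6*(22)^4 + 2*(22)^3 + 8*(22)^2 + 5*(22)^1 - 4 = (1405536) + (21296) + (3872) + (110) + (-4) = 1430810; answer 1430810
Part II: S1 = 1430810; d = 40265; 40265 = 5 * 8053; sigma = (1 + 5) * (1 + 8053) = 6 * 8054 = 48324; answer 48324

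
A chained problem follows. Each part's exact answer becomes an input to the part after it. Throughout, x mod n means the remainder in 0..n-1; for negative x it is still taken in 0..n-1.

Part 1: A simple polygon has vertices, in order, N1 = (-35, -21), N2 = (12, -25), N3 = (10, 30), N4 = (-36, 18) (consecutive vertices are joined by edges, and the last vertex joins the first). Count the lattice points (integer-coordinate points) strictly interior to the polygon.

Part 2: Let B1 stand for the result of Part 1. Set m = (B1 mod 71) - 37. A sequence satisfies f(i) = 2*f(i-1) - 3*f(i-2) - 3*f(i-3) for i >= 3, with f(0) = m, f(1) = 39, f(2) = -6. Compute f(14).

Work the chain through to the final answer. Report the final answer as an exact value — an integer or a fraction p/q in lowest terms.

1178307

Part 1: cross terms: (-35*-25 - 12*-21)=1127, (12*30 - 10*-25)=610, (10*18 - -36*30)=1260, (-36*-21 - -35*18)=1386; twice the area = |4383| = 4383; area = 4383/2; boundary points = 1 + 1 + 2 + 1 = 5; strictly interior points = area - boundary/2 + 1 = 2190; answer 2190
Part 2: B1 = 2190; m = 23; f(3) = 2*(-6) - 3*(39) - 3*(23) = -198; iterating: f(3)=-198, f(4)=-495, f(5)=-378, f(6)=1323, f(7)=5265, f(8)=7695, f(9)=-4374, f(10)=-47628, f(11)=-105219, f(12)=-54432, f(13)=349677, f(14)=1178307; answer 1178307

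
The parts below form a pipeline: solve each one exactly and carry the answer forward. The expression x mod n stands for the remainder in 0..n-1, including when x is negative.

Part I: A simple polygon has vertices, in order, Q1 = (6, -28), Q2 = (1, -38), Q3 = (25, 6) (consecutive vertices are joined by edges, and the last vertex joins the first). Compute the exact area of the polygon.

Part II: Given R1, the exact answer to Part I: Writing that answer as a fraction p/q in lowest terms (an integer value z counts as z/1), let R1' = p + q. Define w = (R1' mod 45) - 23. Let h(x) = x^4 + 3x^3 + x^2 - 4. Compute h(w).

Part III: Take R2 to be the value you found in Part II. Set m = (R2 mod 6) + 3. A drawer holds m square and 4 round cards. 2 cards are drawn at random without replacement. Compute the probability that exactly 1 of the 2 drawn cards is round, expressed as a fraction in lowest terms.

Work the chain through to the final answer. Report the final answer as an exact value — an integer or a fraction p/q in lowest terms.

5/9

Part I: cross terms: (6*-38 - 1*-28)=-200, (1*6 - 25*-38)=956, (25*-28 - 6*6)=-736; twice the area = |20| = 20; area = 10; answer 10
Part II: R1 = 10; threaded value p + q = 11; w = -12; 1*(-12)^4 + 3*(-12)^3 + 1*(-12)^2 - 4 = (20736) + (-5184) + (144) + (-4) = 15692; answer 15692
Part III: R2 = 15692; m = 5; total draws C(9,2) = 36; favorable C(4,1)*C(5,1) = 20; P = 5/9; answer 5/9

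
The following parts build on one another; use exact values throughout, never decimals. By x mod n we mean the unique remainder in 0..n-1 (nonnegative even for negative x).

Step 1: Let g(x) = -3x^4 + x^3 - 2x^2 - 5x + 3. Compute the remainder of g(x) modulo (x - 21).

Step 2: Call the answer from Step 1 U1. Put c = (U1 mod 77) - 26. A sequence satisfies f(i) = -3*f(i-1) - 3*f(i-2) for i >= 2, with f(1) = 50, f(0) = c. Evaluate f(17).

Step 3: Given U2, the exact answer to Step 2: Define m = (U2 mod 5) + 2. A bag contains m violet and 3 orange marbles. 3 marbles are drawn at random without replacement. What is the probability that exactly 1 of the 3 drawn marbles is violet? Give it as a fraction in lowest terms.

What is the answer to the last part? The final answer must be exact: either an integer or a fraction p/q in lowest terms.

Step 1: remainder = value at the root: -3*(21)^4 + 1*(21)^3 - 2*(21)^2 - 5*(21)^1 + 3 = (-583443) + (9261) + (-882) + (-105) + (3) = -575166; answer -575166
Step 2: U1 = -575166; c = -2; f(2) = -3*(50) - 3*(-2) = -144; iterating: f(2)=-144, f(3)=282, f(4)=-414, f(5)=396, f(6)=54, f(7)=-1350, f(8)=3888, f(9)=-7614, f(10)=11178, f(11)=-10692, f(12)=-1458, f(13)=36450, f(14)=-104976, f(15)=205578, f(16)=-301806, f(17)=288684; answer 288684
Step 3: U2 = 288684; m = 6; total draws C(9,3) = 84; favorable C(6,1)*C(3,2) = 18; P = 3/14; answer 3/14

3/14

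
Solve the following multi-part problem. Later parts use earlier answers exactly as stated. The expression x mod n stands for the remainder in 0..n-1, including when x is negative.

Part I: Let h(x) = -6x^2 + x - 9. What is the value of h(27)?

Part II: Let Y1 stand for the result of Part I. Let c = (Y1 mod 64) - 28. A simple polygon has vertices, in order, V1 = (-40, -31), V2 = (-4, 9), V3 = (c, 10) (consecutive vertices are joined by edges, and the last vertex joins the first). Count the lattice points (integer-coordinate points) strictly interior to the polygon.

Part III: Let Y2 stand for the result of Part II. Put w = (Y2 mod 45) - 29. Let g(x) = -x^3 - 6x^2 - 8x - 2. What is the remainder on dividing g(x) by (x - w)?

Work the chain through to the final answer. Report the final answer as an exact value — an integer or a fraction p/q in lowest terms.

Part I: -6*(27)^2 + 1*(27)^1 - 9 = (-4374) + (27) + (-9) = -4356; answer -4356
Part II: Y1 = -4356; c = 32; cross terms: (-40*9 - -4*-31)=-484, (-4*10 - 32*9)=-328, (32*-31 - -40*10)=-592; twice the area = |-1404| = 1404; area = 702; boundary points = 4 + 1 + 1 = 6; strictly interior points = area - boundary/2 + 1 = 700; answer 700
Part III: Y2 = 700; w = -4; remainder = value at the root: -1*(-4)^3 - 6*(-4)^2 - 8*(-4)^1 - 2 = (64) + (-96) + (32) + (-2) = -2; answer -2

-2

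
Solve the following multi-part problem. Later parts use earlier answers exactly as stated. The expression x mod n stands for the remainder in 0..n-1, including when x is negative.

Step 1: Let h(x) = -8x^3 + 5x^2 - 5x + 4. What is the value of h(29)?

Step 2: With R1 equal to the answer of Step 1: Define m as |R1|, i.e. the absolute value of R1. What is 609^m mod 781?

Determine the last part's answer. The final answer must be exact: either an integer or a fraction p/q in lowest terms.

Step 1: -8*(29)^3 + 5*(29)^2 - 5*(29)^1 + 4 = (-195112) + (4205) + (-145) + (4) = -191048; answer -191048
Step 2: R1 = -191048; m = 191048; squarings mod 781: 609^1=609, 609^2=687, 609^4=245, 609^8=669, 609^16=48, 609^32=742, 609^64=740, 609^128=119, 609^256=103, 609^512=456, 609^1024=190, 609^2048=174, 609^4096=598, 609^8192=687, 609^16384=245, 609^32768=669, 609^65536=48, 609^131072=742; 609^191048 = 609^8 * 609^64 * 609^512 * 609^2048 * 609^8192 * 609^16384 * 609^32768 * 609^131072 = 174 (mod 781); answer 174

174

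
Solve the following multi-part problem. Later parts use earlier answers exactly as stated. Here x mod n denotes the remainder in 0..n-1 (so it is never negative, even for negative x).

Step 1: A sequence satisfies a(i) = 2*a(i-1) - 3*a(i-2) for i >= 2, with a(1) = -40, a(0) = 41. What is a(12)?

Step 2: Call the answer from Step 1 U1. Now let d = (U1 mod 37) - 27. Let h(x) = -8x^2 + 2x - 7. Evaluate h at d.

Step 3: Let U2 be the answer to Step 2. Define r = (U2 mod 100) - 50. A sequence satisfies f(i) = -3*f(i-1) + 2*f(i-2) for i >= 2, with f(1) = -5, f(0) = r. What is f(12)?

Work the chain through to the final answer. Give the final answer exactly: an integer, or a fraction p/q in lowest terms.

Step 1: a(2) = 2*(-40) - 3*(41) = -203; iterating: a(2)=-203, a(3)=-286, a(4)=37, a(5)=932, a(6)=1753, a(7)=710, a(8)=-3839, a(9)=-9808, a(10)=-8099, a(11)=13226, a(12)=50749; answer 50749
Step 2: U1 = 50749; d = -5; -8*(-5)^2 + 2*(-5)^1 - 7 = (-200) + (-10) + (-7) = -217; answer -217
Step 3: U2 = -217; r = 33; f(2) = -3*(-5) + 2*(33) = 81; iterating: f(2)=81, f(3)=-253, f(4)=921, f(5)=-3269, f(6)=11649, f(7)=-41485, f(8)=147753, f(9)=-526229, f(10)=1874193, f(11)=-6675037, f(12)=23773497; answer 23773497

23773497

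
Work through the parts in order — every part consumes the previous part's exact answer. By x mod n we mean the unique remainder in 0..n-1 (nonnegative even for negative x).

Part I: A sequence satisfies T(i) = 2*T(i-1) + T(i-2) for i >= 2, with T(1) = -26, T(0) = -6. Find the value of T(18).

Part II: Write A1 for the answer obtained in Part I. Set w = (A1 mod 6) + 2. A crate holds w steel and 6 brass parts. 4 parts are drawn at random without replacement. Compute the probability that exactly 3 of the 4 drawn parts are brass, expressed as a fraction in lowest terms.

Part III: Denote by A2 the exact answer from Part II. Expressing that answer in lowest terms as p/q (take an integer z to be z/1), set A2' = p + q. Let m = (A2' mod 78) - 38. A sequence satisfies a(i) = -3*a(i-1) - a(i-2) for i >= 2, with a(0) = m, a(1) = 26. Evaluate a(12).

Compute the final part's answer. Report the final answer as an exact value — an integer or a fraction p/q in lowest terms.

-1046169

Part I: T(2) = 2*(-26) + 1*(-6) = -58; iterating: T(2)=-58, T(3)=-142, T(4)=-342, T(5)=-826, T(6)=-1994, T(7)=-4814, T(8)=-11622, T(9)=-28058, T(10)=-67738, T(11)=-163534, T(12)=-394806, T(13)=-953146, T(14)=-2301098, T(15)=-5555342, T(16)=-13411782, T(17)=-32378906, T(18)=-78169594; answer -78169594
Part II: A1 = -78169594; w = 4; total draws C(10,4) = 210; favorable C(6,3)*C(4,1) = 80; P = 8/21; answer 8/21
Part III: A2 = 8/21; threaded value p + q = 29; m = -9; a(2) = -3*(26) - 1*(-9) = -69; iterating: a(2)=-69, a(3)=181, a(4)=-474, a(5)=1241, a(6)=-3249, a(7)=8506, a(8)=-22269, a(9)=58301, a(10)=-152634, a(11)=399601, a(12)=-1046169; answer -1046169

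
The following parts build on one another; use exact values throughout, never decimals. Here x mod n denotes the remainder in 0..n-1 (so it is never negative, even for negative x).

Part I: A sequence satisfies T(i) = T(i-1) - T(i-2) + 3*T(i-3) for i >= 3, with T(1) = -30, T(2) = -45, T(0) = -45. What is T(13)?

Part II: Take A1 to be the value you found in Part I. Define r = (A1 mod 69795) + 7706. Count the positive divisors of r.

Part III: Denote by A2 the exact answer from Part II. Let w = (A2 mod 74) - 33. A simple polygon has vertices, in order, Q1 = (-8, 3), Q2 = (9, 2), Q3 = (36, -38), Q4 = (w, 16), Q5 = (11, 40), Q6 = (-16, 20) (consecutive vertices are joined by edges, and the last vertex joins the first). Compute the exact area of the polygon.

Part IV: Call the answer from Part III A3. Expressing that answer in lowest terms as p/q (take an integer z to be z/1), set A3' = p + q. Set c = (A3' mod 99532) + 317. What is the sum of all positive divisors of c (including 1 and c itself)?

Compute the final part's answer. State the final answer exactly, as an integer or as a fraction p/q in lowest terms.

2034

Part I: T(3) = 1*(-45) - 1*(-30) + 3*(-45) = -150; iterating: T(3)=-150, T(4)=-195, T(5)=-180, T(6)=-435, T(7)=-840, T(8)=-945, T(9)=-1410, T(10)=-2985, T(11)=-4410, T(12)=-5655, T(13)=-10200; answer -10200
Part II: A1 = -10200; r = 67301; 67301 = 13 * 31 * 167; number of divisors = (1+1) * (1+1) * (1+1) = 8; answer 8
Part III: A2 = 8; w = -25; cross terms: (-8*2 - 9*3)=-43, (9*-38 - 36*2)=-414, (36*16 - -25*-38)=-374, (-25*40 - 11*16)=-1176, (11*20 - -16*40)=860, (-16*3 - -8*20)=112; twice the area = |-1035| = 1035; area = 1035/2; answer 1035/2
Part IV: A3 = 1035/2; threaded value p + q = 1037; c = 1354; 1354 = 2 * 677; sigma = (1 + 2) * (1 + 677) = 3 * 678 = 2034; answer 2034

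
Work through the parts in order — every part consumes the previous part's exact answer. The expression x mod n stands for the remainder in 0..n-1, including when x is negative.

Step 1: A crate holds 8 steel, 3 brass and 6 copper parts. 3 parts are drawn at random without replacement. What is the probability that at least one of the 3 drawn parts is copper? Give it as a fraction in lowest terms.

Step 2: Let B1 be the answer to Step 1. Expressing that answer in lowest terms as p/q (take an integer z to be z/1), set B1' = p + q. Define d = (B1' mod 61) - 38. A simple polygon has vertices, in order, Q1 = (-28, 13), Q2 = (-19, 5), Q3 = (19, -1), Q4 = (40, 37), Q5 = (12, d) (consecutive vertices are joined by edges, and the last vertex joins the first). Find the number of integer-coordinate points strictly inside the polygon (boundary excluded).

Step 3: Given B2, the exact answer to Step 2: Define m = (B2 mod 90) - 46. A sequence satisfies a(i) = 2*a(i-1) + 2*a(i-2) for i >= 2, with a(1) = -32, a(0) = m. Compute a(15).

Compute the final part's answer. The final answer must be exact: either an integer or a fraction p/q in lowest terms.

Step 1: total draws C(17,3) = 680; complement C(11,3) = 165; favorable 680 - 165 = 515; P = 103/136; answer 103/136
Step 2: B1 = 103/136; threaded value p + q = 239; d = 18; cross terms: (-28*5 - -19*13)=107, (-19*-1 - 19*5)=-76, (19*37 - 40*-1)=743, (40*18 - 12*37)=276, (12*13 - -28*18)=660; twice the area = |1710| = 1710; area = 855; boundary points = 1 + 2 + 1 + 1 + 5 = 10; strictly interior points = area - boundary/2 + 1 = 851; answer 851
Step 3: B2 = 851; m = -5; a(2) = 2*(-32) + 2*(-5) = -74; iterating: a(2)=-74, a(3)=-212, a(4)=-572, a(5)=-1568, a(6)=-4280, a(7)=-11696, a(8)=-31952, a(9)=-87296, a(10)=-238496, a(11)=-651584, a(12)=-1780160, a(13)=-4863488, a(14)=-13287296, a(15)=-36301568; answer -36301568

-36301568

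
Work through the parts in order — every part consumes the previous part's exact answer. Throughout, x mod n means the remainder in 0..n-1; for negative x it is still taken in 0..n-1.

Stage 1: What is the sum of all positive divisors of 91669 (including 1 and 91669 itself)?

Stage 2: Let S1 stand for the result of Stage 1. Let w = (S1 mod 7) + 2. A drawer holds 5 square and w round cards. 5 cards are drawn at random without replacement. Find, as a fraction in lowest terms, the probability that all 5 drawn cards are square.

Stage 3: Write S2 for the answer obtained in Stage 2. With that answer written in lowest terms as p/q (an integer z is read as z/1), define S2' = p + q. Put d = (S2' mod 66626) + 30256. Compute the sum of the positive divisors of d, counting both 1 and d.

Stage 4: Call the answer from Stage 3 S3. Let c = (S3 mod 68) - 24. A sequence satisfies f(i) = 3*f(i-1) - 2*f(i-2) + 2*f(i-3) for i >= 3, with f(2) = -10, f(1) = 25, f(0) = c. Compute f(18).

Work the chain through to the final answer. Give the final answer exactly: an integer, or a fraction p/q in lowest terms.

Stage 1: 91669 = 29^2 * 109; sigma = (1 + 29 + 841) * (1 + 109) = 871 * 110 = 95810; answer 95810
Stage 2: S1 = 95810; w = 3; total draws C(8,5) = 56; favorable C(5,5) = 1; P = 1/56; answer 1/56
Stage 3: S2 = 1/56; threaded value p + q = 57; d = 30313; 30313 is prime, so its only divisors are 1 and 30313; sigma = 1 + 30313 = 30314; answer 30314
Stage 4: S3 = 30314; c = 30; f(3) = 3*(-10) - 2*(25) + 2*(30) = -20; iterating: f(3)=-20, f(4)=10, f(5)=50, f(6)=90, f(7)=190, f(8)=490, f(9)=1270, f(10)=3210, f(11)=8070, f(12)=20330, f(13)=51270, f(14)=129290, f(15)=325990, f(16)=821930, f(17)=2072390, f(18)=5225290; answer 5225290

5225290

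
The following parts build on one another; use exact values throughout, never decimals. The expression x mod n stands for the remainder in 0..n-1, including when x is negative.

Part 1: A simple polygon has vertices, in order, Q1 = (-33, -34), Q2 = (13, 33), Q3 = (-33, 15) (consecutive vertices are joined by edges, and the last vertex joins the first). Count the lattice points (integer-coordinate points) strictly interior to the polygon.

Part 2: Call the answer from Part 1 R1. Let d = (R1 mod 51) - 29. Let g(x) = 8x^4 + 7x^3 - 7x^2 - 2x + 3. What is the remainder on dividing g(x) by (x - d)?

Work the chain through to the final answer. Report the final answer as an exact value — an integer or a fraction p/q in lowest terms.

Part 1: cross terms: (-33*33 - 13*-34)=-647, (13*15 - -33*33)=1284, (-33*-34 - -33*15)=1617; twice the area = |2254| = 2254; area = 1127; boundary points = 1 + 2 + 49 = 52; strictly interior points = area - boundary/2 + 1 = 1102; answer 1102
Part 2: R1 = 1102; d = 2; remainder = value at the root: 8*(2)^4 + 7*(2)^3 - 7*(2)^2 - 2*(2)^1 + 3 = (128) + (56) + (-28) + (-4) + (3) = 155; answer 155

155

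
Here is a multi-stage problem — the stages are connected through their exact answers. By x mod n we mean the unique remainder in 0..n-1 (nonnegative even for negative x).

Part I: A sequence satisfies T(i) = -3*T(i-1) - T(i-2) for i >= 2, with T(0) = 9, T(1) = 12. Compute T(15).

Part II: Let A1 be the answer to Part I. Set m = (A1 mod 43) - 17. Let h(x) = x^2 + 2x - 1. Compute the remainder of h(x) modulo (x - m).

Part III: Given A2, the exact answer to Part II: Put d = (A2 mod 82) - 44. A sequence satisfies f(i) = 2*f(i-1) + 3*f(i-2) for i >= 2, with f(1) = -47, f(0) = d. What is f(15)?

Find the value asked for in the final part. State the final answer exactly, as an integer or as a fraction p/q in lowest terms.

Part I: T(2) = -3*(12) - 1*(9) = -45; iterating: T(2)=-45, T(3)=123, T(4)=-324, T(5)=849, T(6)=-2223, T(7)=5820, T(8)=-15237, T(9)=39891, T(10)=-104436, T(11)=273417, T(12)=-715815, T(13)=1874028, T(14)=-4906269, T(15)=12844779; answer 12844779
Part II: A1 = 12844779; m = 17; remainder = value at the root: 1*(17)^2 + 2*(17)^1 - 1 = (289) + (34) + (-1) = 322; answer 322
Part III: A2 = 322; d = 32; f(2) = 2*(-47) + 3*(32) = 2; iterating: f(2)=2, f(3)=-137, f(4)=-268, f(5)=-947, f(6)=-2698, f(7)=-8237, f(8)=-24568, f(9)=-73847, f(10)=-221398, f(11)=-664337, f(12)=-1992868, f(13)=-5978747, f(14)=-17936098, f(15)=-53808437; answer -53808437

-53808437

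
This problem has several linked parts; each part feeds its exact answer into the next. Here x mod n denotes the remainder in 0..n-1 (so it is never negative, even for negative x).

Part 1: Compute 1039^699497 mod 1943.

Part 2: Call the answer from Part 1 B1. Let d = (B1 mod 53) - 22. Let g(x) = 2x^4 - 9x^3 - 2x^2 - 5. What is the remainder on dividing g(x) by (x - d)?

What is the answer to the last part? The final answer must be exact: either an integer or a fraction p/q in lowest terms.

371707

Part 1: squarings mod 1943: 1039^1=1039, 1039^2=1156, 1039^4=1495, 1039^8=575, 1039^16=315, 1039^32=132, 1039^64=1880, 1039^128=83, 1039^256=1060, 1039^512=546, 1039^1024=837, 1039^2048=1089, 1039^4096=691, 1039^8192=1446, 1039^16384=248, 1039^32768=1271, 1039^65536=808, 1039^131072=16, 1039^262144=256, 1039^524288=1417; 1039^699497 = 1039^1 * 1039^8 * 1039^32 * 1039^64 * 1039^1024 * 1039^2048 * 1039^8192 * 1039^32768 * 1039^131072 * 1039^524288 = 1793 (mod 1943); answer 1793
Part 2: B1 = 1793; d = 22; remainder = value at the root: 2*(22)^4 - 9*(22)^3 - 2*(22)^2 - 5 = (468512) + (-95832) + (-968) + (-5) = 371707; answer 371707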